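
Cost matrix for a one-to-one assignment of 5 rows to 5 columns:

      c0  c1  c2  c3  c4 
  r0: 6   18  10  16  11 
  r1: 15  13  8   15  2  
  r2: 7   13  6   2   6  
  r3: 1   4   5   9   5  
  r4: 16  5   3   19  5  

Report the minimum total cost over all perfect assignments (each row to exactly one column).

Minimum assignment cost: 17

optimal assignment: row0→col0 (cost 6), row1→col4 (cost 2), row2→col3 (cost 2), row3→col1 (cost 4), row4→col2 (cost 3)
total = 6 + 2 + 2 + 4 + 3 = 17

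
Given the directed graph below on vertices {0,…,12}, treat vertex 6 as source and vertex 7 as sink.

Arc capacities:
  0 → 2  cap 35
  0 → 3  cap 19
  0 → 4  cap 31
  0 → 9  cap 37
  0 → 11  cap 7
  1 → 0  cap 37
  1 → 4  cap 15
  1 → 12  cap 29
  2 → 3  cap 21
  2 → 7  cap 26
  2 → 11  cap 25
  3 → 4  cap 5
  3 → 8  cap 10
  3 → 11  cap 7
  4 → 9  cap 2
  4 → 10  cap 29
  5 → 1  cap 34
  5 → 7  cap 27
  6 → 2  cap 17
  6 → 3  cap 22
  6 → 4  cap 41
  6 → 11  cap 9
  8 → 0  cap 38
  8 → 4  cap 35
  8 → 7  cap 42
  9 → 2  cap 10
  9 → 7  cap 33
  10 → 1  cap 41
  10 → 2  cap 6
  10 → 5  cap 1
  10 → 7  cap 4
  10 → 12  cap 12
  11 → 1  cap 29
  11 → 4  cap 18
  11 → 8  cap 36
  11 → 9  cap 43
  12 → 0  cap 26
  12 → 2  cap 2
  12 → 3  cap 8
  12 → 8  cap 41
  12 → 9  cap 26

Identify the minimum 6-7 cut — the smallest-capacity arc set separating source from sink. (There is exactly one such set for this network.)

Min-cut arcs: {(3,8), (3,11), (4,9), (4,10), (6,2), (6,11)} (total capacity 74)

augment #1: 6→2→7 push 17
augment #2: 6→3→8→7 push 10
augment #3: 6→4→9→7 push 2
augment #4: 6→4→10→7 push 4
augment #5: 6→11→8→7 push 9
augment #6: 6→3→11→8→7 push 7
augment #7: 6→4→10→2→7 push 6
augment #8: 6→4→10→5→7 push 1
augment #9: 6→4→10→12→2→7 push 2
augment #10: 6→4→10→12→8→7 push 10
augment #11: 6→4→10→1→0→2→7 push 1
augment #12: 6→4→10→1→0→9→7 push 5
max flow = 74; residual-reachable set from 6 gives S-side
cut edges (S→T): {(3,8), (3,11), (4,9), (4,10), (6,2), (6,11)} total cap 74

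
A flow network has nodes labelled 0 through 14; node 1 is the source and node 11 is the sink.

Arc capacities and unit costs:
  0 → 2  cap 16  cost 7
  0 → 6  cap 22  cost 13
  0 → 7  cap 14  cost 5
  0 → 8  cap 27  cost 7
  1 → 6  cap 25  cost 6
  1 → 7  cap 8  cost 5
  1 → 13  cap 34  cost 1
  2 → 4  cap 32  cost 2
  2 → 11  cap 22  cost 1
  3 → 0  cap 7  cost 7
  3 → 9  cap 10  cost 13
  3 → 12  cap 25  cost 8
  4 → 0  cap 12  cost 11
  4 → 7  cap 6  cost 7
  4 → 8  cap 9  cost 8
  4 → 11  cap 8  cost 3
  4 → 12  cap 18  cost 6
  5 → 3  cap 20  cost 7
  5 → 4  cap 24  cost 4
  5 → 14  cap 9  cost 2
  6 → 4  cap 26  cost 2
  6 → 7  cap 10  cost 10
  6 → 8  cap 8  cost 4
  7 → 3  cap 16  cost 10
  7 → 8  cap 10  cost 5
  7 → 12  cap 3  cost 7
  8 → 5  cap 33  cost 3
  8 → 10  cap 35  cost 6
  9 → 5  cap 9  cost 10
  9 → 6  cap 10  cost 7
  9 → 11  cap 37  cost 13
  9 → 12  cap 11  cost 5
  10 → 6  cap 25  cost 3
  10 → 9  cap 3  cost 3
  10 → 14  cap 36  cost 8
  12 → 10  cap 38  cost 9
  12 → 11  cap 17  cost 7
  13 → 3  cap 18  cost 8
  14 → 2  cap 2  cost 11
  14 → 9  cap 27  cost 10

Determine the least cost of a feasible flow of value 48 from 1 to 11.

shortest-cost path #1: 1→6→4→11 push 8 @ unit cost 11 (adds 88)
shortest-cost path #2: 1→7→12→11 push 3 @ unit cost 19 (adds 57)
shortest-cost path #3: 1→6→4→12→11 push 14 @ unit cost 21 (adds 294)
shortest-cost path #4: 1→13→3→0→2→11 push 7 @ unit cost 24 (adds 168)
shortest-cost path #5: 1→6→8→5→14→2→11 push 2 @ unit cost 27 (adds 54)
shortest-cost path #6: 1→6→4→0→2→11 push 1 @ unit cost 27 (adds 27)
shortest-cost path #7: 1→7→8→6→4→0→2→11 push 2 @ unit cost 27 (adds 54)
shortest-cost path #8: 1→13→3→12→4→0→2→11 push 6 @ unit cost 30 (adds 180)
shortest-cost path #9: 1→7→8→10→9→11 push 3 @ unit cost 32 (adds 96)
shortest-cost path #10: 1→13→3→9→11 push 2 @ unit cost 35 (adds 70)
total cost = 1088

Minimum cost for 48 units: 1088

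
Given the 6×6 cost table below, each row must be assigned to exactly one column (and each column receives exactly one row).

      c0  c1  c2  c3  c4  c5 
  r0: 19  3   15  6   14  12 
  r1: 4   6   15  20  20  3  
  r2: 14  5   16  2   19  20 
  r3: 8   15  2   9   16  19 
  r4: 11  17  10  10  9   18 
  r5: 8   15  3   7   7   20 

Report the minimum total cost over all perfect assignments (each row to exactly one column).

Minimum assignment cost: 27

optimal assignment: row0→col1 (cost 3), row1→col5 (cost 3), row2→col3 (cost 2), row3→col2 (cost 2), row4→col4 (cost 9), row5→col0 (cost 8)
total = 3 + 3 + 2 + 2 + 9 + 8 = 27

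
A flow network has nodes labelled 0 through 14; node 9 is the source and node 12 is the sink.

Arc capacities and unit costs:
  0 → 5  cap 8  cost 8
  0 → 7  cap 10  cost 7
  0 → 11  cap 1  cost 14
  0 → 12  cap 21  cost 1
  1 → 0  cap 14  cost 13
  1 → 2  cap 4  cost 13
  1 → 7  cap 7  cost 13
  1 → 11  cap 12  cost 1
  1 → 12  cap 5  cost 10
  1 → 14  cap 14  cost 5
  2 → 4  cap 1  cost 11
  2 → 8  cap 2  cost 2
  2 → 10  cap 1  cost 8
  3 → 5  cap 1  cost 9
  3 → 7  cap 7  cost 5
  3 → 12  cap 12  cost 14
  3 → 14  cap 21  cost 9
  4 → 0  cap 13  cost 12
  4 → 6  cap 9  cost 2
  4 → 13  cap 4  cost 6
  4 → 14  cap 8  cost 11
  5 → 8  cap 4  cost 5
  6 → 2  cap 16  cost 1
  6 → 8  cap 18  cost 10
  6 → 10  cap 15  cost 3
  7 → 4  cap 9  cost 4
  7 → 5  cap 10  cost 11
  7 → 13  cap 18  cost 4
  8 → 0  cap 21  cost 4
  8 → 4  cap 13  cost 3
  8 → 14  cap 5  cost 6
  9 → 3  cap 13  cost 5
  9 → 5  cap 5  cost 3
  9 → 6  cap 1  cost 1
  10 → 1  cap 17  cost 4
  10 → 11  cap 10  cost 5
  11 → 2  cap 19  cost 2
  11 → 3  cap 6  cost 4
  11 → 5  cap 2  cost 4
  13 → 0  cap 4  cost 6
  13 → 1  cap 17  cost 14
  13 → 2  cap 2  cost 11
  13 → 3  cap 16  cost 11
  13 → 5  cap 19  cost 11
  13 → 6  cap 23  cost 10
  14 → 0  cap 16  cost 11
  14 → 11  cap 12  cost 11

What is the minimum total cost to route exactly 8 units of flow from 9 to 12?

Minimum cost for 8 units: 118

shortest-cost path #1: 9→6→2→8→0→12 push 1 @ unit cost 9 (adds 9)
shortest-cost path #2: 9→5→8→0→12 push 4 @ unit cost 13 (adds 52)
shortest-cost path #3: 9→3→12 push 3 @ unit cost 19 (adds 57)
total cost = 118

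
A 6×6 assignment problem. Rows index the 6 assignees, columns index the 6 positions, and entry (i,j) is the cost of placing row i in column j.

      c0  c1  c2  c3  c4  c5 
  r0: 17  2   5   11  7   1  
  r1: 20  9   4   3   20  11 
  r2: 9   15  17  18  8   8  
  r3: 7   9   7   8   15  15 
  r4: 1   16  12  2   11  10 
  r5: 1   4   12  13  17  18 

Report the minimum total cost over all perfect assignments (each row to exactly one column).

Minimum assignment cost: 24

optimal assignment: row0→col5 (cost 1), row1→col3 (cost 3), row2→col4 (cost 8), row3→col2 (cost 7), row4→col0 (cost 1), row5→col1 (cost 4)
total = 1 + 3 + 8 + 7 + 1 + 4 = 24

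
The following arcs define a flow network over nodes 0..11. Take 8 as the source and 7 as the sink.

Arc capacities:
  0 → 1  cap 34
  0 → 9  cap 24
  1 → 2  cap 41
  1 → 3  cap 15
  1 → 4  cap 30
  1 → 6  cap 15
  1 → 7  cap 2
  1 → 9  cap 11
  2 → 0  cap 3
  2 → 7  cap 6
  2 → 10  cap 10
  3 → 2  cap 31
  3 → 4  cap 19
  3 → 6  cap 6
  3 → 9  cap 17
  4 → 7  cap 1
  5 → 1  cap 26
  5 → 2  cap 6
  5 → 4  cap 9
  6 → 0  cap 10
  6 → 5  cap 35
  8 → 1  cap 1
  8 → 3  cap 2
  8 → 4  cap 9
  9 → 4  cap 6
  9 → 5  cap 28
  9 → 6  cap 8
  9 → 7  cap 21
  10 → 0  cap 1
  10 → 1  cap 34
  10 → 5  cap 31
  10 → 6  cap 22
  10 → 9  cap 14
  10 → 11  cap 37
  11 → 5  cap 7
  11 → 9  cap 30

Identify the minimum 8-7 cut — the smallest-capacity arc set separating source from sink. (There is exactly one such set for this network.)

Min-cut arcs: {(4,7), (8,1), (8,3)} (total capacity 4)

augment #1: 8→1→7 push 1
augment #2: 8→4→7 push 1
augment #3: 8→3→2→7 push 2
max flow = 4; residual-reachable set from 8 gives S-side
cut edges (S→T): {(4,7), (8,1), (8,3)} total cap 4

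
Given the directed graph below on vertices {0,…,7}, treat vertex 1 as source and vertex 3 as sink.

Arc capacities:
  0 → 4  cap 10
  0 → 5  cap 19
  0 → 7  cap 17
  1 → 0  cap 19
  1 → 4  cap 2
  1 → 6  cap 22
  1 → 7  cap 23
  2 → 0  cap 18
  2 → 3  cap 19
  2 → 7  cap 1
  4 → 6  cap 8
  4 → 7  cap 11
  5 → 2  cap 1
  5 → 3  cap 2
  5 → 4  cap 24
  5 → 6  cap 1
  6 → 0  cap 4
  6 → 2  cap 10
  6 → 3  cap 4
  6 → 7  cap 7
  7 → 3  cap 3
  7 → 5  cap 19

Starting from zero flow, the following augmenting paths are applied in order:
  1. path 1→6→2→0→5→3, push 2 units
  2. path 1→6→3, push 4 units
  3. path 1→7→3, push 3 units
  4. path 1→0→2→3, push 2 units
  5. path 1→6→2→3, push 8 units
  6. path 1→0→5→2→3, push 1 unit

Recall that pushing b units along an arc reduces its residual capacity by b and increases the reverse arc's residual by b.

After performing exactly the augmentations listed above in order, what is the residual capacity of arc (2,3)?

Residual capacity of (2,3): 8

after path 1 (1→6→2→0→5→3, push 2): res(2,3)=19
after path 2 (1→6→3, push 4): res(2,3)=19
after path 3 (1→7→3, push 3): res(2,3)=19
after path 4 (1→0→2→3, push 2): res(2,3)=17
after path 5 (1→6→2→3, push 8): res(2,3)=9
after path 6 (1→0→5→2→3, push 1): res(2,3)=8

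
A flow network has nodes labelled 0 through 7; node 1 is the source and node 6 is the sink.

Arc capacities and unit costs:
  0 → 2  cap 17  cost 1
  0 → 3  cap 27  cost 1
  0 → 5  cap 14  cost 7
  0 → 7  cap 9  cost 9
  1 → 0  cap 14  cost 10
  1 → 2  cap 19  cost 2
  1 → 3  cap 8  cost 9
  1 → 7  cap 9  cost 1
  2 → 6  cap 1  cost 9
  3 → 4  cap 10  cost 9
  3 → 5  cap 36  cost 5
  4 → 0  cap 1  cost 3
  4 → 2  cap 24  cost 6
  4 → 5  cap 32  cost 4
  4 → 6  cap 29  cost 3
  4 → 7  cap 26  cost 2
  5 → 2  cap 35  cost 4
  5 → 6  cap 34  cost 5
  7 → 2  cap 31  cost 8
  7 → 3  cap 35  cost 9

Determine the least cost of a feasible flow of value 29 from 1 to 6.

Minimum cost for 29 units: 574

shortest-cost path #1: 1→2→6 push 1 @ unit cost 11 (adds 11)
shortest-cost path #2: 1→3→5→6 push 8 @ unit cost 19 (adds 152)
shortest-cost path #3: 1→7→3→5→6 push 9 @ unit cost 20 (adds 180)
shortest-cost path #4: 1→0→3→5→6 push 11 @ unit cost 21 (adds 231)
total cost = 574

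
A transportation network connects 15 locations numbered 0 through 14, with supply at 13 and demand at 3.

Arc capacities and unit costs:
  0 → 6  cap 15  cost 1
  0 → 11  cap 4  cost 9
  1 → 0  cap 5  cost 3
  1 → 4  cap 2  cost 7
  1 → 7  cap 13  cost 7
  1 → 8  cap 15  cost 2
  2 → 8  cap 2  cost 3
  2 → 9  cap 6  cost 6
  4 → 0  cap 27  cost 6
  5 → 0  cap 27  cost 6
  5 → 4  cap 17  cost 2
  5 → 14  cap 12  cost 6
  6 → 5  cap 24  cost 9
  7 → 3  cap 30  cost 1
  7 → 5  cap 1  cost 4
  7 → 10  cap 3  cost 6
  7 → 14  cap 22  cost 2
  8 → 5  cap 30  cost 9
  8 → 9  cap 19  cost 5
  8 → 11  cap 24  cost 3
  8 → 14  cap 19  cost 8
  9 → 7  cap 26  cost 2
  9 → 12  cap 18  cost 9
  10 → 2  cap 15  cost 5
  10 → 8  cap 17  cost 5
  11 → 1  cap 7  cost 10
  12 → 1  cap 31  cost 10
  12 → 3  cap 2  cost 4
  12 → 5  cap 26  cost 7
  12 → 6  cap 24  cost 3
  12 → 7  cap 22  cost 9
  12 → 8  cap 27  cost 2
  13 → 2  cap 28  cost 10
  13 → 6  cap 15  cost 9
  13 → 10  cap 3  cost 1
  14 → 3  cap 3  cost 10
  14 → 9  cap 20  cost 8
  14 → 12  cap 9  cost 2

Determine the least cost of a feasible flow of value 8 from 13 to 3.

shortest-cost path #1: 13→10→8→9→7→3 push 3 @ unit cost 14 (adds 42)
shortest-cost path #2: 13→2→9→7→3 push 5 @ unit cost 19 (adds 95)
total cost = 137

Minimum cost for 8 units: 137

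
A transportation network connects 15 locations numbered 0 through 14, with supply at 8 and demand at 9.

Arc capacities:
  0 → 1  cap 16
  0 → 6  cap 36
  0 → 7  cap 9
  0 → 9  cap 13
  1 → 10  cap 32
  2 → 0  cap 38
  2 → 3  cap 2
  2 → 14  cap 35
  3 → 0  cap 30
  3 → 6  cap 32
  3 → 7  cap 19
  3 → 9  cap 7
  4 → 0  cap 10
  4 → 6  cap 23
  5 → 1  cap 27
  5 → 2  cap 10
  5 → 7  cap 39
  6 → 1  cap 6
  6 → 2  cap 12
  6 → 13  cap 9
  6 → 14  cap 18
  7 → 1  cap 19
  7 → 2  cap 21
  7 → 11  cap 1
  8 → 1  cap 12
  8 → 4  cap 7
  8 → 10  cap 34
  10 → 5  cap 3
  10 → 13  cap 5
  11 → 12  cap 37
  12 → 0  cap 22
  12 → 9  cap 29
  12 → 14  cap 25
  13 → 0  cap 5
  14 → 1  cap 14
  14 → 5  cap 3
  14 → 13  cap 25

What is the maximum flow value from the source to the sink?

Maximum flow value: 15

augment #1: 8→4→0→9 bottleneck 7, total now 7
augment #2: 8→10→13→0→9 bottleneck 5, total now 12
augment #3: 8→10→5→2→0→9 bottleneck 1, total now 13
augment #4: 8→10→5→2→3→9 bottleneck 2, total now 15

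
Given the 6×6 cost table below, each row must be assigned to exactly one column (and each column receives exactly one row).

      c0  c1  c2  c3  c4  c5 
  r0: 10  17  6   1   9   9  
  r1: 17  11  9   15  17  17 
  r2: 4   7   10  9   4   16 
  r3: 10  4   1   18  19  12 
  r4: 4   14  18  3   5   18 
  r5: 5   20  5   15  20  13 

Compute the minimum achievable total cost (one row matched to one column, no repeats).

Minimum assignment cost: 33

optimal assignment: row0→col5 (cost 9), row1→col1 (cost 11), row2→col4 (cost 4), row3→col2 (cost 1), row4→col3 (cost 3), row5→col0 (cost 5)
total = 9 + 11 + 4 + 1 + 3 + 5 = 33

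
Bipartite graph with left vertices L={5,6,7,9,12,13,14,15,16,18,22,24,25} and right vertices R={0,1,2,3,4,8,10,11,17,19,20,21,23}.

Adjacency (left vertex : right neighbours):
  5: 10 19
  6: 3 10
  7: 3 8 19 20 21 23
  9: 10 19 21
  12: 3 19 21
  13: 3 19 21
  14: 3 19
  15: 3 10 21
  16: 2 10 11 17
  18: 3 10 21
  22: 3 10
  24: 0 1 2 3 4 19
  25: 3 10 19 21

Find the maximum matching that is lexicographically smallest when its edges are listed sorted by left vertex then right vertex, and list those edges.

|M| = 7 (so the lex-smallest maximum matching has 7 edges)
process left vertices in ascending order; for each, take the smallest-labelled available neighbour that still permits 7 edges overall, or leave it unmatched if none does
lex-smallest matching: {5-10, 6-3, 7-8, 9-19, 12-21, 16-2, 24-0}

Lex-smallest maximum matching: {(5,10), (6,3), (7,8), (9,19), (12,21), (16,2), (24,0)}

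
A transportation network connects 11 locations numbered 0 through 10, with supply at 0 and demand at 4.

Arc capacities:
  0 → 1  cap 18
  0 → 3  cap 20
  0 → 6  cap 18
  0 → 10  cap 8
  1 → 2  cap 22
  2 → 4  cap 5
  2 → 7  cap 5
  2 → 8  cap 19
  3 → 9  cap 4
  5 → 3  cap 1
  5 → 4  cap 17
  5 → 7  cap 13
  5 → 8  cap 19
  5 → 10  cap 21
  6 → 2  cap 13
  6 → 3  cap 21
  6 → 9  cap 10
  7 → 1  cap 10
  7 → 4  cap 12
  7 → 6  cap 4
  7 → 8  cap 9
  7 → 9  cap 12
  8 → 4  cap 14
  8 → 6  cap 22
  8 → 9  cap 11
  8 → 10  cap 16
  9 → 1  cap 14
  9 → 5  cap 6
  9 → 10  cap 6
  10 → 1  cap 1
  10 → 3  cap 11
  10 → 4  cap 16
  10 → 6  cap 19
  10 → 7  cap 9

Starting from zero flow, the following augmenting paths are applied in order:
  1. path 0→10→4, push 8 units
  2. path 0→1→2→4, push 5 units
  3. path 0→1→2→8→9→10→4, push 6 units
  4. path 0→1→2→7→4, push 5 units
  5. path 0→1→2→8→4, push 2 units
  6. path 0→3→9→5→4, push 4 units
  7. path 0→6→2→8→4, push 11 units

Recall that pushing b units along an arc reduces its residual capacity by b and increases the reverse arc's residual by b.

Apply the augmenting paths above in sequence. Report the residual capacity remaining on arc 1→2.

Residual capacity of (1,2): 4

after path 1 (0→10→4, push 8): res(1,2)=22
after path 2 (0→1→2→4, push 5): res(1,2)=17
after path 3 (0→1→2→8→9→10→4, push 6): res(1,2)=11
after path 4 (0→1→2→7→4, push 5): res(1,2)=6
after path 5 (0→1→2→8→4, push 2): res(1,2)=4
after path 6 (0→3→9→5→4, push 4): res(1,2)=4
after path 7 (0→6→2→8→4, push 11): res(1,2)=4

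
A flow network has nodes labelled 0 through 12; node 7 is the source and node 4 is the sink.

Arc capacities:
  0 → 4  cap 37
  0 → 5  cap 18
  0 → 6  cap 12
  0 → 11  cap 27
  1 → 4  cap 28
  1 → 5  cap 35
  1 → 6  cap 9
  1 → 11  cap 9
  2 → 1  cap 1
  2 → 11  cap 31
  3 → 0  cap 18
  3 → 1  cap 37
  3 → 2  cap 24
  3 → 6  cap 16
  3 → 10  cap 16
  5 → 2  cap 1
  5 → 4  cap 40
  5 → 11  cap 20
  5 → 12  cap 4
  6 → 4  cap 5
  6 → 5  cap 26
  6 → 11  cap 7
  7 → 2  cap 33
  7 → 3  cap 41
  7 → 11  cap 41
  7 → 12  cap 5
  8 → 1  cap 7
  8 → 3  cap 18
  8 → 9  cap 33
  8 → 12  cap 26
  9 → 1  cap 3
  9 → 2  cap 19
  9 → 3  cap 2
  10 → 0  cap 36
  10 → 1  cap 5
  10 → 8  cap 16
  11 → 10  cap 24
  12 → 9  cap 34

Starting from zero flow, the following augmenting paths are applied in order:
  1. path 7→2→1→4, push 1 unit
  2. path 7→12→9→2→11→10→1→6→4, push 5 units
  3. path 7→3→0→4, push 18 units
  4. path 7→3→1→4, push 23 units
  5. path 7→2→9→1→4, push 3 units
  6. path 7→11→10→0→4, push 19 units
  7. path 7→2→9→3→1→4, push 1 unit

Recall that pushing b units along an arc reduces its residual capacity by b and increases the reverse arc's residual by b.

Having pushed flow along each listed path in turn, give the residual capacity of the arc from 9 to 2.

after path 1 (7→2→1→4, push 1): res(9,2)=19
after path 2 (7→12→9→2→11→10→1→6→4, push 5): res(9,2)=14
after path 3 (7→3→0→4, push 18): res(9,2)=14
after path 4 (7→3→1→4, push 23): res(9,2)=14
after path 5 (7→2→9→1→4, push 3): res(9,2)=17
after path 6 (7→11→10→0→4, push 19): res(9,2)=17
after path 7 (7→2→9→3→1→4, push 1): res(9,2)=18

Residual capacity of (9,2): 18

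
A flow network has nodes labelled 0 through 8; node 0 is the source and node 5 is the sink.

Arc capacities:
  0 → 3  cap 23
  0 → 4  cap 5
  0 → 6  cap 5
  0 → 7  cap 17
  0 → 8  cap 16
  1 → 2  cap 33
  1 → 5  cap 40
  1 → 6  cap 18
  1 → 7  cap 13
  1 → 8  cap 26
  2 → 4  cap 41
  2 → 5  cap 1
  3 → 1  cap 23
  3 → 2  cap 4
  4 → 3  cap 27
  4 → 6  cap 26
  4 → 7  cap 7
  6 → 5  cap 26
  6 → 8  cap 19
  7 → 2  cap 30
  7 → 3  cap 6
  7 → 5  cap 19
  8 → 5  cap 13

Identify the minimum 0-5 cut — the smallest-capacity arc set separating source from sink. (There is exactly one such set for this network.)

Min-cut arcs: {(0,3), (0,4), (0,6), (0,7), (8,5)} (total capacity 63)

augment #1: 0→6→5 push 5
augment #2: 0→7→5 push 17
augment #3: 0→8→5 push 13
augment #4: 0→3→1→5 push 23
augment #5: 0→4→6→5 push 5
max flow = 63; residual-reachable set from 0 gives S-side
cut edges (S→T): {(0,3), (0,4), (0,6), (0,7), (8,5)} total cap 63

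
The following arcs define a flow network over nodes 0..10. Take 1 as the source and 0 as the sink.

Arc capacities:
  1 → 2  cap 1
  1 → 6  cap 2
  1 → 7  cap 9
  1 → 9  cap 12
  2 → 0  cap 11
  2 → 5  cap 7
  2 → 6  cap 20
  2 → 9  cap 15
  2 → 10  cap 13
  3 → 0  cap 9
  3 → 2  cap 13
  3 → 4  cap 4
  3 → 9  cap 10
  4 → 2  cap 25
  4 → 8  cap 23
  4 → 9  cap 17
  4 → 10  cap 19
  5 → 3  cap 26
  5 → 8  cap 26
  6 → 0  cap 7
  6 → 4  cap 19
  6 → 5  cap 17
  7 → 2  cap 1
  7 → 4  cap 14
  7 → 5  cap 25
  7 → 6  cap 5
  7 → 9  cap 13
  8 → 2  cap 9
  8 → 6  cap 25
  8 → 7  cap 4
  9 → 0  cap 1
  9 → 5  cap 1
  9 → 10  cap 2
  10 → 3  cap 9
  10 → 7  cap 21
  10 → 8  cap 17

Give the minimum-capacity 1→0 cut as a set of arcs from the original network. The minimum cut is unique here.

augment #1: 1→2→0 push 1
augment #2: 1→6→0 push 2
augment #3: 1→9→0 push 1
augment #4: 1→7→2→0 push 1
augment #5: 1→7→6→0 push 5
augment #6: 1→7→4→2→0 push 3
augment #7: 1→9→5→3→0 push 1
augment #8: 1→9→10→3→0 push 2
max flow = 16; residual-reachable set from 1 gives S-side
cut edges (S→T): {(1,2), (1,6), (1,7), (9,0), (9,5), (9,10)} total cap 16

Min-cut arcs: {(1,2), (1,6), (1,7), (9,0), (9,5), (9,10)} (total capacity 16)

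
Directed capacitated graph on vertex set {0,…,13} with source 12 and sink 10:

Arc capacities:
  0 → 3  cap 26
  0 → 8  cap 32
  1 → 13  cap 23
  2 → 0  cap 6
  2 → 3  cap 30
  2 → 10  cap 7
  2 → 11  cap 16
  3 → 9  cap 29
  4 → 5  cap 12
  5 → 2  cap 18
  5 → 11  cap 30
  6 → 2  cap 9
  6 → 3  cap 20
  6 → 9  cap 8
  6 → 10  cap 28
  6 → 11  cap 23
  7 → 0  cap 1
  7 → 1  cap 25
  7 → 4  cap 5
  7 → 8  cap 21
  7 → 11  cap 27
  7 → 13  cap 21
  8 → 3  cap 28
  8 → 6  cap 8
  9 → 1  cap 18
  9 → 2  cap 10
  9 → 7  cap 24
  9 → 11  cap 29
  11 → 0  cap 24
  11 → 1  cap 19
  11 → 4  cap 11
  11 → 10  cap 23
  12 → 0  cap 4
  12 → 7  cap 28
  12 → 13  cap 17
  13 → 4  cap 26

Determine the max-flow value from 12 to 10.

augment #1: 12→7→11→10 bottleneck 23, total now 23
augment #2: 12→0→8→6→10 bottleneck 4, total now 27
augment #3: 12→7→8→6→10 bottleneck 4, total now 31
augment #4: 12→7→4→5→2→10 bottleneck 1, total now 32
augment #5: 12→13→4→5→2→10 bottleneck 6, total now 38

Maximum flow value: 38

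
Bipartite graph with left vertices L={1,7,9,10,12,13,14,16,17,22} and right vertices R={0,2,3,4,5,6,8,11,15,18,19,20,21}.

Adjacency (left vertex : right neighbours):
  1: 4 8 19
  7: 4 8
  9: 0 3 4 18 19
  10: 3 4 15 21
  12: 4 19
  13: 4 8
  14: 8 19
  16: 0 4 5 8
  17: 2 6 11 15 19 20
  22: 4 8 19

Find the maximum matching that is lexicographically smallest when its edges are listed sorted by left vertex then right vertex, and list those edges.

|M| = 7 (so the lex-smallest maximum matching has 7 edges)
process left vertices in ascending order; for each, take the smallest-labelled available neighbour that still permits 7 edges overall, or leave it unmatched if none does
lex-smallest matching: {1-4, 7-8, 9-0, 10-3, 12-19, 16-5, 17-2}

Lex-smallest maximum matching: {(1,4), (7,8), (9,0), (10,3), (12,19), (16,5), (17,2)}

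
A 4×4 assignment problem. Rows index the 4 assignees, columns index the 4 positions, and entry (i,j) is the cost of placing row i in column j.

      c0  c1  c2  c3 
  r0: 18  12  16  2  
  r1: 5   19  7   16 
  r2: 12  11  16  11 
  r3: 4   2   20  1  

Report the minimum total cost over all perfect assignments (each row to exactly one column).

Minimum assignment cost: 23

optimal assignment: row0→col3 (cost 2), row1→col2 (cost 7), row2→col0 (cost 12), row3→col1 (cost 2)
total = 2 + 7 + 12 + 2 = 23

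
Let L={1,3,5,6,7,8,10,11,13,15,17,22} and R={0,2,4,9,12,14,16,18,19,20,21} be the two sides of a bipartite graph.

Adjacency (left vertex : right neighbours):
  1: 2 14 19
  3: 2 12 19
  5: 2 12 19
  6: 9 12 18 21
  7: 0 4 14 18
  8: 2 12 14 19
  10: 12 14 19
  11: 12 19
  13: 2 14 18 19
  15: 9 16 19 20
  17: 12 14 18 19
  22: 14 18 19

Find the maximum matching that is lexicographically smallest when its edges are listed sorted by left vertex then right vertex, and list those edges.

|M| = 8 (so the lex-smallest maximum matching has 8 edges)
process left vertices in ascending order; for each, take the smallest-labelled available neighbour that still permits 8 edges overall, or leave it unmatched if none does
lex-smallest matching: {1-2, 3-12, 5-19, 6-9, 7-0, 8-14, 13-18, 15-16}

Lex-smallest maximum matching: {(1,2), (3,12), (5,19), (6,9), (7,0), (8,14), (13,18), (15,16)}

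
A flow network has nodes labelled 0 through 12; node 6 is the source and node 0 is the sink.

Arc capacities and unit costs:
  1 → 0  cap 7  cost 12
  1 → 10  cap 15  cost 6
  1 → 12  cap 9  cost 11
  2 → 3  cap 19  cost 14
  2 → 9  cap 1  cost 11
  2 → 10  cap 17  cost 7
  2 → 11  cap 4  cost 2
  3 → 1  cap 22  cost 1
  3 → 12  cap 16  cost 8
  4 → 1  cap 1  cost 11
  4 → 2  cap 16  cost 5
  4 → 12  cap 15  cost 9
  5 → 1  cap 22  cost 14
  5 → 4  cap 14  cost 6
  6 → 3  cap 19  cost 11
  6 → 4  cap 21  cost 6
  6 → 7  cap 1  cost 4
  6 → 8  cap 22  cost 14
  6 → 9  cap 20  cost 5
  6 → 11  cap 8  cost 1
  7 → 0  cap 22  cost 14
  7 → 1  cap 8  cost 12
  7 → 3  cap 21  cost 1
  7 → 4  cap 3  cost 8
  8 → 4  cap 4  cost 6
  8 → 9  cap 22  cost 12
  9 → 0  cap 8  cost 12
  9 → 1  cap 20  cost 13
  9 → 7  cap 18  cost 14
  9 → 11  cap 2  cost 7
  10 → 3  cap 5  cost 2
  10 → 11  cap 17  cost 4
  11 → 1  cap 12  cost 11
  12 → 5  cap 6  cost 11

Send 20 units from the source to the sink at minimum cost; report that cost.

shortest-cost path #1: 6→9→0 push 8 @ unit cost 17 (adds 136)
shortest-cost path #2: 6→7→0 push 1 @ unit cost 18 (adds 18)
shortest-cost path #3: 6→11→1→0 push 7 @ unit cost 24 (adds 168)
shortest-cost path #4: 6→9→7→0 push 4 @ unit cost 33 (adds 132)
total cost = 454

Minimum cost for 20 units: 454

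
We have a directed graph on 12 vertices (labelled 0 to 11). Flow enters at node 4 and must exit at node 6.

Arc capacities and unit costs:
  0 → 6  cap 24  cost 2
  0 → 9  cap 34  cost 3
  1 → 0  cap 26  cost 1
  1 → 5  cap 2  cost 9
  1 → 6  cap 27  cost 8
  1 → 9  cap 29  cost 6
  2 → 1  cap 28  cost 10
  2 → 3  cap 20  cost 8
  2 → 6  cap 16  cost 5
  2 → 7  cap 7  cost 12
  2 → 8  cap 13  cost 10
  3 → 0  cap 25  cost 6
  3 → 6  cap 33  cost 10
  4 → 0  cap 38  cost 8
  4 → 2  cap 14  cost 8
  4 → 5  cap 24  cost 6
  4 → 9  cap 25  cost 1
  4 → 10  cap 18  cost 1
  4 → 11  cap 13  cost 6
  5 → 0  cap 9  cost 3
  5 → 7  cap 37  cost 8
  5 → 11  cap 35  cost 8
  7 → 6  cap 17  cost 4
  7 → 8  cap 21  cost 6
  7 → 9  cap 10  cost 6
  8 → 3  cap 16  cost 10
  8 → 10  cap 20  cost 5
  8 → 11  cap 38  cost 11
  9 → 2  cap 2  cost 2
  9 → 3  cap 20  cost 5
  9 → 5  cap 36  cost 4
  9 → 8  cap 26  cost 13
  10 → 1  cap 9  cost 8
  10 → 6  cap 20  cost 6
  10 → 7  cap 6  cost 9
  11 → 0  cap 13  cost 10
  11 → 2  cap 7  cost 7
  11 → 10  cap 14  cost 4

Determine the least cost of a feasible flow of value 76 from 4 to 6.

Minimum cost for 76 units: 852

shortest-cost path #1: 4→10→6 push 18 @ unit cost 7 (adds 126)
shortest-cost path #2: 4→9→2→6 push 2 @ unit cost 8 (adds 16)
shortest-cost path #3: 4→0→6 push 24 @ unit cost 10 (adds 240)
shortest-cost path #4: 4→2→6 push 14 @ unit cost 13 (adds 182)
shortest-cost path #5: 4→9→3→6 push 18 @ unit cost 16 (adds 288)
total cost = 852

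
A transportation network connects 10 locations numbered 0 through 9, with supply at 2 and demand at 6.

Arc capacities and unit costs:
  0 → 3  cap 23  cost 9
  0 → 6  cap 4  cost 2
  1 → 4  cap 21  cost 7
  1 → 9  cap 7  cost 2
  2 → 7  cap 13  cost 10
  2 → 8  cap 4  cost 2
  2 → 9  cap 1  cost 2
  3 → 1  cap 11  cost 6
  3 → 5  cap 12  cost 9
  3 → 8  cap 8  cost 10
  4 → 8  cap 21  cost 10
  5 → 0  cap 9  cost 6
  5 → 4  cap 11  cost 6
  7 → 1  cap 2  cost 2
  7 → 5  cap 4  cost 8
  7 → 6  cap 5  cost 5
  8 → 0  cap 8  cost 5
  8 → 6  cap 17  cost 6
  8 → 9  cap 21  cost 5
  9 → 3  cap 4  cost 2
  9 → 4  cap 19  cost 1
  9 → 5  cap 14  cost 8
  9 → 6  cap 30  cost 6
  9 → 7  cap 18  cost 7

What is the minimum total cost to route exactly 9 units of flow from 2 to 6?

Minimum cost for 9 units: 100

shortest-cost path #1: 2→8→6 push 4 @ unit cost 8 (adds 32)
shortest-cost path #2: 2→9→6 push 1 @ unit cost 8 (adds 8)
shortest-cost path #3: 2→7→6 push 4 @ unit cost 15 (adds 60)
total cost = 100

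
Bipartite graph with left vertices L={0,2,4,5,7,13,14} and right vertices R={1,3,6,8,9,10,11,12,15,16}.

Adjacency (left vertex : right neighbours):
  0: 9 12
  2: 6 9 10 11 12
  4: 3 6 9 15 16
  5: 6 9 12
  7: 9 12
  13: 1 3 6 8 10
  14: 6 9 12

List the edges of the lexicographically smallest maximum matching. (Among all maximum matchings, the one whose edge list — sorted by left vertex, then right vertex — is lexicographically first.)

Lex-smallest maximum matching: {(0,9), (2,10), (4,3), (5,6), (7,12), (13,1)}

|M| = 6 (so the lex-smallest maximum matching has 6 edges)
process left vertices in ascending order; for each, take the smallest-labelled available neighbour that still permits 6 edges overall, or leave it unmatched if none does
lex-smallest matching: {0-9, 2-10, 4-3, 5-6, 7-12, 13-1}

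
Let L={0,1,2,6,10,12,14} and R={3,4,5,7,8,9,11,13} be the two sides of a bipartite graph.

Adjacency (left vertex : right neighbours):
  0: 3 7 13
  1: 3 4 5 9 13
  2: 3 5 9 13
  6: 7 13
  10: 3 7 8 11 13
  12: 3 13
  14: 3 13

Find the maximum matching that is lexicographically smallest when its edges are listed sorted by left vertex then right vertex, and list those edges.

|M| = 6 (so the lex-smallest maximum matching has 6 edges)
process left vertices in ascending order; for each, take the smallest-labelled available neighbour that still permits 6 edges overall, or leave it unmatched if none does
lex-smallest matching: {0-3, 1-4, 2-5, 6-7, 10-8, 12-13}

Lex-smallest maximum matching: {(0,3), (1,4), (2,5), (6,7), (10,8), (12,13)}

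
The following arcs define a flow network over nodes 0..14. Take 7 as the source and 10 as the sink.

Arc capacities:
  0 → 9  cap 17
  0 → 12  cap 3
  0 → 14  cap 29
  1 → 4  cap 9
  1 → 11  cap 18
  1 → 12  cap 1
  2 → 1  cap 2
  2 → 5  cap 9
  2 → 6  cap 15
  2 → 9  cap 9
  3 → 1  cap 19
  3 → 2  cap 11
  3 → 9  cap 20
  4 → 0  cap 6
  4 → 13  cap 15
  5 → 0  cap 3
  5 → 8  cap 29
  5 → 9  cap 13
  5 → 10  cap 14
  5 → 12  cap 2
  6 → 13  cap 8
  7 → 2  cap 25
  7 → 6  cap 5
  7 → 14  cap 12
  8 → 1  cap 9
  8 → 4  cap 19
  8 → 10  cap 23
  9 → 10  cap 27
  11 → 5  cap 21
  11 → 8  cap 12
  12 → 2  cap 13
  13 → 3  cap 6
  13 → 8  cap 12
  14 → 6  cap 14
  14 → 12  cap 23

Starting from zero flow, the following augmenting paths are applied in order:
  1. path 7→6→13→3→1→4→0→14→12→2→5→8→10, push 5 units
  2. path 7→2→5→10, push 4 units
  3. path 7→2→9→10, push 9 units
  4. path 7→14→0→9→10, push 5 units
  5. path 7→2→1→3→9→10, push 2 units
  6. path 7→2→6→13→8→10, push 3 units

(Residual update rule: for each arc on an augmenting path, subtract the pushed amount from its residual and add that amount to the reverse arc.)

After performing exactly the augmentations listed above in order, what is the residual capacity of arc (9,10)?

Residual capacity of (9,10): 11

after path 1 (7→6→13→3→1→4→0→14→12→2→5→8→10, push 5): res(9,10)=27
after path 2 (7→2→5→10, push 4): res(9,10)=27
after path 3 (7→2→9→10, push 9): res(9,10)=18
after path 4 (7→14→0→9→10, push 5): res(9,10)=13
after path 5 (7→2→1→3→9→10, push 2): res(9,10)=11
after path 6 (7→2→6→13→8→10, push 3): res(9,10)=11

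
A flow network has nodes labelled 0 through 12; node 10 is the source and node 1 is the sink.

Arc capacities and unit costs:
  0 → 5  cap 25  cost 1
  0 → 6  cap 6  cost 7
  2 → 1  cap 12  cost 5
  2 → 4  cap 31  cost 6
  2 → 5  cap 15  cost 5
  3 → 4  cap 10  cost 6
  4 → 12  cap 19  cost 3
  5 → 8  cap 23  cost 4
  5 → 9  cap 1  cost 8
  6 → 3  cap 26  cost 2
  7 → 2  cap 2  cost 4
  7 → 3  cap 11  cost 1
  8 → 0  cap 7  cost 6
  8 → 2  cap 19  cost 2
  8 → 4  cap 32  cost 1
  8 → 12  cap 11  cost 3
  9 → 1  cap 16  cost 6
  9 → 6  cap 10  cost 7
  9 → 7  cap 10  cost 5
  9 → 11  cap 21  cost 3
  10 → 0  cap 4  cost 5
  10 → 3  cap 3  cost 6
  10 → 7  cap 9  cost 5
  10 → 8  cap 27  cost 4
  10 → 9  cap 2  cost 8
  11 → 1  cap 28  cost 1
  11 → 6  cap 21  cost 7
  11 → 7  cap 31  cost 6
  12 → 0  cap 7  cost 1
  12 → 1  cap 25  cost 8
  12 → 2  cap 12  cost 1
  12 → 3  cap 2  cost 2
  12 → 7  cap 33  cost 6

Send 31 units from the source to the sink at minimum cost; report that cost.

Minimum cost for 31 units: 422

shortest-cost path #1: 10→8→2→1 push 12 @ unit cost 11 (adds 132)
shortest-cost path #2: 10→9→11→1 push 2 @ unit cost 12 (adds 24)
shortest-cost path #3: 10→8→12→1 push 11 @ unit cost 15 (adds 165)
shortest-cost path #4: 10→8→4→12→1 push 4 @ unit cost 16 (adds 64)
shortest-cost path #5: 10→0→5→9→11→1 push 1 @ unit cost 18 (adds 18)
shortest-cost path #6: 10→7→2→8→4→12→1 push 1 @ unit cost 19 (adds 19)
total cost = 422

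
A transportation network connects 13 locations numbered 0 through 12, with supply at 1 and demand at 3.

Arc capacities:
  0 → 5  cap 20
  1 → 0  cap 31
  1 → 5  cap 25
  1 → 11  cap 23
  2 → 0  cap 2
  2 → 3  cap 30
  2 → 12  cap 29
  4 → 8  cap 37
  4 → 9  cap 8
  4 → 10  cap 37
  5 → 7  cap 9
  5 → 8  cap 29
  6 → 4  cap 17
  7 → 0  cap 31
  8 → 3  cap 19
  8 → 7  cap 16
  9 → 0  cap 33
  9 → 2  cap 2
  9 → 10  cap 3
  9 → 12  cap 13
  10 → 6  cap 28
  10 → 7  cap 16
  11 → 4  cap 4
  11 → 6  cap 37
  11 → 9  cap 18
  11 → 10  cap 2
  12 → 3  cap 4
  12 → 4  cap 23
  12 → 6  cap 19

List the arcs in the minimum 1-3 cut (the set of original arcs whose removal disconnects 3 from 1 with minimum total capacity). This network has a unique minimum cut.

augment #1: 1→5→8→3 push 19
augment #2: 1→11→9→2→3 push 2
augment #3: 1→11→9→12→3 push 4
max flow = 25; residual-reachable set from 1 gives S-side
cut edges (S→T): {(8,3), (9,2), (12,3)} total cap 25

Min-cut arcs: {(8,3), (9,2), (12,3)} (total capacity 25)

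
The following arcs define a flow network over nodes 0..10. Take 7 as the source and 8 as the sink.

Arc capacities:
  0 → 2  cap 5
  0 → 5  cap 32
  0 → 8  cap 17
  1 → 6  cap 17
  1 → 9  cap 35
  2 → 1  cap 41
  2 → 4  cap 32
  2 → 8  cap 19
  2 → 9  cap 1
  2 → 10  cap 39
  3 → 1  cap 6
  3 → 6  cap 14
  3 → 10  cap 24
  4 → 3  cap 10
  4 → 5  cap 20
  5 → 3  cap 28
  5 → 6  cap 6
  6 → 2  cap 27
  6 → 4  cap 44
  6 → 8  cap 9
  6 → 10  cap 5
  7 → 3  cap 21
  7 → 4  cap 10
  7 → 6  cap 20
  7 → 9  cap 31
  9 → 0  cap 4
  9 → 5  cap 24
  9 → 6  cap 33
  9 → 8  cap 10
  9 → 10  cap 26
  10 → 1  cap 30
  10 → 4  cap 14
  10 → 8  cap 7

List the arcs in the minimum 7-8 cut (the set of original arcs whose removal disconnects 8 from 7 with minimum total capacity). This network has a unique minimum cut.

Min-cut arcs: {(2,8), (6,8), (9,0), (9,8), (10,8)} (total capacity 49)

augment #1: 7→6→8 push 9
augment #2: 7→9→8 push 10
augment #3: 7→3→10→8 push 7
augment #4: 7→6→2→8 push 11
augment #5: 7→9→0→8 push 4
augment #6: 7→3→6→2→8 push 8
max flow = 49; residual-reachable set from 7 gives S-side
cut edges (S→T): {(2,8), (6,8), (9,0), (9,8), (10,8)} total cap 49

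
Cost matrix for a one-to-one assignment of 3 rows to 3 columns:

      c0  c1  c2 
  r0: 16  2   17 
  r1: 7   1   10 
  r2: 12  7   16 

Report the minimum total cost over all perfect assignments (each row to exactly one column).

optimal assignment: row0→col1 (cost 2), row1→col2 (cost 10), row2→col0 (cost 12)
total = 2 + 10 + 12 = 24

Minimum assignment cost: 24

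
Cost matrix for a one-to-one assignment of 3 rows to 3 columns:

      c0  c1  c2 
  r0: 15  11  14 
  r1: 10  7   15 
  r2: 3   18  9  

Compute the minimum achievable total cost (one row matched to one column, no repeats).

Minimum assignment cost: 24

optimal assignment: row0→col2 (cost 14), row1→col1 (cost 7), row2→col0 (cost 3)
total = 14 + 7 + 3 = 24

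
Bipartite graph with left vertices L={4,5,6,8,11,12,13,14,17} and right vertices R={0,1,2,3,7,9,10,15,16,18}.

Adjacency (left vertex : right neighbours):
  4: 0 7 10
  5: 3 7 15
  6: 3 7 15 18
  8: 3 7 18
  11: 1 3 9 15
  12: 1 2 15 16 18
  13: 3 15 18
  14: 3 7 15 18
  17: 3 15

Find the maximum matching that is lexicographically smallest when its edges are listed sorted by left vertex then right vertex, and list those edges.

|M| = 7 (so the lex-smallest maximum matching has 7 edges)
process left vertices in ascending order; for each, take the smallest-labelled available neighbour that still permits 7 edges overall, or leave it unmatched if none does
lex-smallest matching: {4-0, 5-3, 6-7, 8-18, 11-1, 12-2, 13-15}

Lex-smallest maximum matching: {(4,0), (5,3), (6,7), (8,18), (11,1), (12,2), (13,15)}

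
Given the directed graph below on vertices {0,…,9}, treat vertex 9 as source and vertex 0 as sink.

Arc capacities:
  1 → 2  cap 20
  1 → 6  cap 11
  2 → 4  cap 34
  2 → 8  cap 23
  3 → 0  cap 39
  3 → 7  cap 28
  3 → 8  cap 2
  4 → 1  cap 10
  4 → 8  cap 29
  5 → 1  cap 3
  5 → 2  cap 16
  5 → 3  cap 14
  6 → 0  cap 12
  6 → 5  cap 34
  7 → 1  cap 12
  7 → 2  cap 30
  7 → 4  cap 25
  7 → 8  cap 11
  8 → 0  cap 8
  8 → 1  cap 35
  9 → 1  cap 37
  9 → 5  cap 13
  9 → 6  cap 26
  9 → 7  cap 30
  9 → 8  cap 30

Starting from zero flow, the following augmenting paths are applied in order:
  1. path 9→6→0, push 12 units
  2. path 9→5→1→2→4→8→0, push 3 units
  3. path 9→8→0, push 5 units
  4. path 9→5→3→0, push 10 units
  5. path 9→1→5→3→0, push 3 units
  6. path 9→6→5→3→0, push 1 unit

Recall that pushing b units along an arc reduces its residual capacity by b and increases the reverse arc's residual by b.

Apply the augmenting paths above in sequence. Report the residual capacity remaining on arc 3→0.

Residual capacity of (3,0): 25

after path 1 (9→6→0, push 12): res(3,0)=39
after path 2 (9→5→1→2→4→8→0, push 3): res(3,0)=39
after path 3 (9→8→0, push 5): res(3,0)=39
after path 4 (9→5→3→0, push 10): res(3,0)=29
after path 5 (9→1→5→3→0, push 3): res(3,0)=26
after path 6 (9→6→5→3→0, push 1): res(3,0)=25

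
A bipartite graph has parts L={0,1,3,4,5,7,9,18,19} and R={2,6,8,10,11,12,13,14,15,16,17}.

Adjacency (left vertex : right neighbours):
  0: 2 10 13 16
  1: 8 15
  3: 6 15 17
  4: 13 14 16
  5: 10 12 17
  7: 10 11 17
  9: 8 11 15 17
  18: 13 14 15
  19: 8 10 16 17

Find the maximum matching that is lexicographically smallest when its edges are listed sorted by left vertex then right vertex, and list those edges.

Lex-smallest maximum matching: {(0,2), (1,8), (3,6), (4,13), (5,10), (7,11), (9,15), (18,14), (19,16)}

|M| = 9 (so the lex-smallest maximum matching has 9 edges)
process left vertices in ascending order; for each, take the smallest-labelled available neighbour that still permits 9 edges overall, or leave it unmatched if none does
lex-smallest matching: {0-2, 1-8, 3-6, 4-13, 5-10, 7-11, 9-15, 18-14, 19-16}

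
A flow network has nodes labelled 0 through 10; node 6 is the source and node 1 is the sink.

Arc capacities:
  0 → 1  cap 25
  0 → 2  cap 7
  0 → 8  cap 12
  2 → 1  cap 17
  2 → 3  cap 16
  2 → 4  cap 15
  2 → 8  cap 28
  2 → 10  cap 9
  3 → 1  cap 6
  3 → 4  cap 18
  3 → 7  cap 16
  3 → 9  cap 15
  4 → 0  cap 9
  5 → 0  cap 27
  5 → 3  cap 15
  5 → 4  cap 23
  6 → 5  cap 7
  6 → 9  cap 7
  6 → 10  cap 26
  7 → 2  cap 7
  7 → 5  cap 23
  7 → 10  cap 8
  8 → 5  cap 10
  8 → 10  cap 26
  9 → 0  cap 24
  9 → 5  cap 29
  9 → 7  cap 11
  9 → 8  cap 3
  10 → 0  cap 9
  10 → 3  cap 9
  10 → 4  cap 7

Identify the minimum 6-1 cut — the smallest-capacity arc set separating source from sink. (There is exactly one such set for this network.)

augment #1: 6→5→0→1 push 7
augment #2: 6→9→0→1 push 7
augment #3: 6→10→0→1 push 9
augment #4: 6→10→3→1 push 6
augment #5: 6→10→4→0→1 push 2
augment #6: 6→10→3→7→2→1 push 3
augment #7: 6→10→4→0→2→1 push 5
max flow = 39; residual-reachable set from 6 gives S-side
cut edges (S→T): {(6,5), (6,9), (10,0), (10,3), (10,4)} total cap 39

Min-cut arcs: {(6,5), (6,9), (10,0), (10,3), (10,4)} (total capacity 39)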